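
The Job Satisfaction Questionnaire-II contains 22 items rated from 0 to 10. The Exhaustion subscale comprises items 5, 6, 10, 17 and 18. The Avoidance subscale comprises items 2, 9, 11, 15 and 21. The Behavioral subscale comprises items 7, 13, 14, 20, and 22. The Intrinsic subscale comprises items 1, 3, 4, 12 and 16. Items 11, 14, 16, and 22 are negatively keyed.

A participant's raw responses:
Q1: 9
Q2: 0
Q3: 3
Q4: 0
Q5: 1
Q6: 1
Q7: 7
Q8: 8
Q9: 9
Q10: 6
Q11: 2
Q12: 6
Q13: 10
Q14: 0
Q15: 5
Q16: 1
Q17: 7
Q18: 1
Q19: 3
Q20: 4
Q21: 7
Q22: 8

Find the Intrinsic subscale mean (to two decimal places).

Intrinsic items: 1, 3, 4, 12, 16.
Of these, item 16 is negatively keyed; reversed = (0+10) − raw = 10 − raw.
  item 1: 9
  item 3: 3
  item 4: 0
  item 12: 6
  item 16: 10 − 1 = 9
Sum = 9 + 3 + 0 + 6 + 9 = 27
Mean = 27 / 5 = 5.40

5.40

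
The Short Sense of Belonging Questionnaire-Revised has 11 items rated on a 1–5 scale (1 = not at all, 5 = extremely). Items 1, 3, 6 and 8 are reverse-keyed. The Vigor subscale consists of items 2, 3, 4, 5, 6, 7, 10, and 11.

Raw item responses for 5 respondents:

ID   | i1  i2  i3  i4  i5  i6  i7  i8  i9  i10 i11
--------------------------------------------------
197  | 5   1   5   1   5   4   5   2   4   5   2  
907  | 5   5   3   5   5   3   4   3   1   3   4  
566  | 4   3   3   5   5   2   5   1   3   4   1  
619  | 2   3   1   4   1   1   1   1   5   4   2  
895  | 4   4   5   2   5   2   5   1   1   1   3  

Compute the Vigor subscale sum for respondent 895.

25

Respondent 895 raw: 4, 4, 5, 2, 5, 2, 5, 1, 1, 1, 3.
Vigor items: 2, 3, 4, 5, 6, 7, 10, 11.
Reverse-coded (reverse-coded value = 6 − response):
  item 2: 4
  item 3: 6 − 5 = 1
  item 4: 2
  item 5: 5
  item 6: 6 − 2 = 4
  item 7: 5
  item 10: 1
  item 11: 3
Sum = 4 + 1 + 2 + 5 + 4 + 5 + 1 + 3 = 25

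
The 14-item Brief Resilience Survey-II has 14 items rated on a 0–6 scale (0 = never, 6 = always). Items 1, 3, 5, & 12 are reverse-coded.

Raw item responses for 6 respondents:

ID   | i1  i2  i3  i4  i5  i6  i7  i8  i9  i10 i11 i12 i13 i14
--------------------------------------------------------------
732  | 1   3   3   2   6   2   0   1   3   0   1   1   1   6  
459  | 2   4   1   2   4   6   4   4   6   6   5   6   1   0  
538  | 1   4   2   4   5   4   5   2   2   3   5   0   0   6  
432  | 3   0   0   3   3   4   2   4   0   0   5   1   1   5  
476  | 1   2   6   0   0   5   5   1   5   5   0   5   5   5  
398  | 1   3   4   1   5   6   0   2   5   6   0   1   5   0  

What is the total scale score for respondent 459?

Respondent 459 raw: 2, 4, 1, 2, 4, 6, 4, 4, 6, 6, 5, 6, 1, 0.
Reverse-coded (reverse-coded value = 6 − response):
  item 1: 6 − 2 = 4
  item 2: 4
  item 3: 6 − 1 = 5
  item 4: 2
  item 5: 6 − 4 = 2
  item 6: 6
  item 7: 4
  item 8: 4
  item 9: 6
  item 10: 6
  item 11: 5
  item 12: 6 − 6 = 0
  item 13: 1
  item 14: 0
Sum = 4 + 4 + 5 + 2 + 2 + 6 + 4 + 4 + 6 + 6 + 5 + 0 + 1 + 0 = 49

49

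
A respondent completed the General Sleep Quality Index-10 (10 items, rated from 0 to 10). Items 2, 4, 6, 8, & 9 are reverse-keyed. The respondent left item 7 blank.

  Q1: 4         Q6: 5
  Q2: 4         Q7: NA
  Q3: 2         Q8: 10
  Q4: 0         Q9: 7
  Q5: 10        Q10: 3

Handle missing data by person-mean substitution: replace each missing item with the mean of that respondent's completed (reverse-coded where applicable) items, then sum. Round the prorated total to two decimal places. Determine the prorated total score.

47.78

Reverse-coded (reversed = (0+10) − raw = 10 − raw):
  item 2: 10 − 4 = 6
  item 4: 10 − 0 = 10
  item 6: 10 − 5 = 5
  item 8: 10 − 10 = 0
  item 9: 10 − 7 = 3
Completed scored items (9 of 10): 4, 6, 2, 10, 10, 5, 0, 3, 3; sum = 43.
Person mean = 43 / 9 ≈ 4.7778
Prorated total = (43 / 9) × 10 = 47.78 (to 2 dp)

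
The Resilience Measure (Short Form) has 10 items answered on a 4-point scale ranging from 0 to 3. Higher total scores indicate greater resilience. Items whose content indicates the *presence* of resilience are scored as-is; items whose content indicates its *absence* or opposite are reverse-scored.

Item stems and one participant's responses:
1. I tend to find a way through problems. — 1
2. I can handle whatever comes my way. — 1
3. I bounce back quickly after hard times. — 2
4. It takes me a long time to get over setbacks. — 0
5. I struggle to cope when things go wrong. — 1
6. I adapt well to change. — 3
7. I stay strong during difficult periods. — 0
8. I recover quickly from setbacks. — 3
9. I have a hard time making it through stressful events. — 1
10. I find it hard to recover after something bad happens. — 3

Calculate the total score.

Items 4, 5, 9, 10 describe the absence/opposite of resilience → reverse-score.
on a 0–3 scale, reversed = 3 − raw.
  item 1: 1
  item 2: 1
  item 3: 2
  item 4: 3 − 0 = 3
  item 5: 3 − 1 = 2
  item 6: 3
  item 7: 0
  item 8: 3
  item 9: 3 − 1 = 2
  item 10: 3 − 3 = 0
Total = 1 + 1 + 2 + 3 + 2 + 3 + 0 + 3 + 2 + 0 = 17

17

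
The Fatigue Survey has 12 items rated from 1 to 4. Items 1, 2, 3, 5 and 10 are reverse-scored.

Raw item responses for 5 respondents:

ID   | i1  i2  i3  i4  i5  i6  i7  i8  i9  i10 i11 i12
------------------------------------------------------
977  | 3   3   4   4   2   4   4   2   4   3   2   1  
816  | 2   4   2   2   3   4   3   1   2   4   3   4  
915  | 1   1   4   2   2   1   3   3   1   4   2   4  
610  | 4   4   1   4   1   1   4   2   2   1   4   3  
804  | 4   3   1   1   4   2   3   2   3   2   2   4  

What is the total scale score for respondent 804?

Respondent 804 raw: 4, 3, 1, 1, 4, 2, 3, 2, 3, 2, 2, 4.
Reverse-coded (reverse-coded value = 5 − response):
  item 1: 5 − 4 = 1
  item 2: 5 − 3 = 2
  item 3: 5 − 1 = 4
  item 4: 1
  item 5: 5 − 4 = 1
  item 6: 2
  item 7: 3
  item 8: 2
  item 9: 3
  item 10: 5 − 2 = 3
  item 11: 2
  item 12: 4
Sum = 1 + 2 + 4 + 1 + 1 + 2 + 3 + 2 + 3 + 3 + 2 + 4 = 28

28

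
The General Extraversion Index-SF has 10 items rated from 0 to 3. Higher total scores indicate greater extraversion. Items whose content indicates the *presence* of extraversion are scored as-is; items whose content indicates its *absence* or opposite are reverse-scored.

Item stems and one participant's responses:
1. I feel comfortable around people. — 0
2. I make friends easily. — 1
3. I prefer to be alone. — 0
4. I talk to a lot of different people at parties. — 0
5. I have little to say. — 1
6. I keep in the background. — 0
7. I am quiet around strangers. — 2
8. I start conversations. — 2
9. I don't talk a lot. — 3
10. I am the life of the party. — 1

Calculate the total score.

13

Items 3, 5, 6, 7, 9 describe the absence/opposite of extraversion → reverse-score.
reverse-coded value = 3 − response.
  item 1: 0
  item 2: 1
  item 3: 3 − 0 = 3
  item 4: 0
  item 5: 3 − 1 = 2
  item 6: 3 − 0 = 3
  item 7: 3 − 2 = 1
  item 8: 2
  item 9: 3 − 3 = 0
  item 10: 1
Total = 0 + 1 + 3 + 0 + 2 + 3 + 1 + 2 + 0 + 1 = 13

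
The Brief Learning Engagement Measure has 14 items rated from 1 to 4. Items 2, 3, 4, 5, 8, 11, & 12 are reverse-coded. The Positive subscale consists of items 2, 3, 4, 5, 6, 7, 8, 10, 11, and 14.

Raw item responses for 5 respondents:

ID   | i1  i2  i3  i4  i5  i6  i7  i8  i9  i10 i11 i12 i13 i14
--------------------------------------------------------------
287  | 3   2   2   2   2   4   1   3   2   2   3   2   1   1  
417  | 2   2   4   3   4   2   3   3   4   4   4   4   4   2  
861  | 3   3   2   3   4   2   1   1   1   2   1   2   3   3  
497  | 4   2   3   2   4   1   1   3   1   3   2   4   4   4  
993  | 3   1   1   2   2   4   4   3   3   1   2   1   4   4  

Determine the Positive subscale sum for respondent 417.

21

Respondent 417 raw: 2, 2, 4, 3, 4, 2, 3, 3, 4, 4, 4, 4, 4, 2.
Positive items: 2, 3, 4, 5, 6, 7, 8, 10, 11, 14.
Reverse-coded (reverse-coded value = 5 − response):
  item 2: 5 − 2 = 3
  item 3: 5 − 4 = 1
  item 4: 5 − 3 = 2
  item 5: 5 − 4 = 1
  item 6: 2
  item 7: 3
  item 8: 5 − 3 = 2
  item 10: 4
  item 11: 5 − 4 = 1
  item 14: 2
Sum = 3 + 1 + 2 + 1 + 2 + 3 + 2 + 4 + 1 + 2 = 21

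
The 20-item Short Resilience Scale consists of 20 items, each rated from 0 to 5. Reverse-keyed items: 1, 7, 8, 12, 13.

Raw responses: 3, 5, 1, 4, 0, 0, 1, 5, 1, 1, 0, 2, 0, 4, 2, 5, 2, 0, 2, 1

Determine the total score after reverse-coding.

Raw sum = 39. Reverse-keyed items: 1, 7, 8, 12, 13; their raw sum = 11.
Each reversal replaces raw with 5 − raw, changing the total by 5 − 2·raw per item.
Total = 39 + 5·5 − 2·11 = 39 + 25 − 22 = 42

42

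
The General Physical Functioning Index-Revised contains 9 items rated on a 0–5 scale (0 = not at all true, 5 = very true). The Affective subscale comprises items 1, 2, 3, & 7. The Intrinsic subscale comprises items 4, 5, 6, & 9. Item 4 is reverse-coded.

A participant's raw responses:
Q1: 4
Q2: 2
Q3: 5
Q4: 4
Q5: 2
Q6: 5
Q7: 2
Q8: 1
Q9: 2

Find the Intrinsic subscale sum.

10

Intrinsic items: 4, 5, 6, 9.
Of these, item 4 is reverse-coded; on a 0–5 scale, reversed = 5 − raw.
  item 4: 5 − 4 = 1
  item 5: 2
  item 6: 5
  item 9: 2
Sum = 1 + 2 + 5 + 2 = 10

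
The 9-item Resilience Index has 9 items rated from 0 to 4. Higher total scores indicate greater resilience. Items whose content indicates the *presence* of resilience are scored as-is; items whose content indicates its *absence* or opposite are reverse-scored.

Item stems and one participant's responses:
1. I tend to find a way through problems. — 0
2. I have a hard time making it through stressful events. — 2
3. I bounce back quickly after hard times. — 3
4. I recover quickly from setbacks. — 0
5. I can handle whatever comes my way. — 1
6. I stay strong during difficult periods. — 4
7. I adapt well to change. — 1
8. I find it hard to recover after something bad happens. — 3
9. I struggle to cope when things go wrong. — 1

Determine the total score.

Items 2, 8, 9 describe the absence/opposite of resilience → reverse-score.
reverse-coded value = 4 − response.
  item 1: 0
  item 2: 4 − 2 = 2
  item 3: 3
  item 4: 0
  item 5: 1
  item 6: 4
  item 7: 1
  item 8: 4 − 3 = 1
  item 9: 4 − 1 = 3
Total = 0 + 2 + 3 + 0 + 1 + 4 + 1 + 1 + 3 = 15

15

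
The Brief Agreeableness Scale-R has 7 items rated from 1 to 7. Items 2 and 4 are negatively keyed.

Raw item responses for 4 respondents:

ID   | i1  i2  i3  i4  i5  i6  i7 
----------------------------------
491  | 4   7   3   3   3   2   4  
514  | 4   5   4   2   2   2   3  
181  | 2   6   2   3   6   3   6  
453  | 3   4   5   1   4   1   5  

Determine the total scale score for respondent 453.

29

Respondent 453 raw: 3, 4, 5, 1, 4, 1, 5.
Reverse-coded (reverse-coded value = 8 − response):
  item 1: 3
  item 2: 8 − 4 = 4
  item 3: 5
  item 4: 8 − 1 = 7
  item 5: 4
  item 6: 1
  item 7: 5
Sum = 3 + 4 + 5 + 7 + 4 + 1 + 5 = 29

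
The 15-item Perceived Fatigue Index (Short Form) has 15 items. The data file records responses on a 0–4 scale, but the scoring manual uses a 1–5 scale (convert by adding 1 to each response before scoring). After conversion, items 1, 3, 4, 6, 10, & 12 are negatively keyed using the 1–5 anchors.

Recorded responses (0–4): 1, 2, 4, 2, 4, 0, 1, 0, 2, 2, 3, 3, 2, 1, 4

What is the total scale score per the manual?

Convert to 1–5: 2, 3, 5, 3, 5, 1, 2, 1, 3, 3, 4, 4, 3, 2, 5
Reverse-coded (reversed = (1+5) − raw = 6 − raw):
  item 1: 6 − 2 = 4
  item 3: 6 − 5 = 1
  item 4: 6 − 3 = 3
  item 6: 6 − 1 = 5
  item 10: 6 − 3 = 3
  item 12: 6 − 4 = 2
Scored: 4, 3, 1, 3, 5, 5, 2, 1, 3, 3, 4, 2, 3, 2, 5
Total = 46

46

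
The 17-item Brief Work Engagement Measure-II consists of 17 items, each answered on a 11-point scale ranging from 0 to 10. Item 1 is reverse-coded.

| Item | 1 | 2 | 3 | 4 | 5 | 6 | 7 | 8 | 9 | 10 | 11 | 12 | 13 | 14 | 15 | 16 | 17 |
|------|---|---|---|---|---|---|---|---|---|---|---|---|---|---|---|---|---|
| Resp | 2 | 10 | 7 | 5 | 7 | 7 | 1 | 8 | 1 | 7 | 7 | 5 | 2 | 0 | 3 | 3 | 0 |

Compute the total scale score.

Reverse-coded items use 10 − raw:
  item 1: 10 − 2 = 8
Scored items: 8, 10, 7, 5, 7, 7, 1, 8, 1, 7, 7, 5, 2, 0, 3, 3, 0
Total = 8 + 10 + 7 + 5 + 7 + 7 + 1 + 8 + 1 + 7 + 7 + 5 + 2 + 0 + 3 + 3 + 0 = 81

81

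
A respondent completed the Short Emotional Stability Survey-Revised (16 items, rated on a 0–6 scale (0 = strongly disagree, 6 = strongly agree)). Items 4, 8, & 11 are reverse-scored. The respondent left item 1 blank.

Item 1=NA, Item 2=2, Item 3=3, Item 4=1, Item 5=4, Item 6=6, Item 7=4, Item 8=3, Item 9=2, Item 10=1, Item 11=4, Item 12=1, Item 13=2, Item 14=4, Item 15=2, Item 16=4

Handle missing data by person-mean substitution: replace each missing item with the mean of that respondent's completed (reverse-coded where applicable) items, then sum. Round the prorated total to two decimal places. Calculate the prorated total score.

48.00

Reverse-coded (reversed = (0+6) − raw = 6 − raw):
  item 4: 6 − 1 = 5
  item 8: 6 − 3 = 3
  item 11: 6 − 4 = 2
Completed scored items (15 of 16): 2, 3, 5, 4, 6, 4, 3, 2, 1, 2, 1, 2, 4, 2, 4; sum = 45.
Person mean = 45 / 15 ≈ 3.0000
Prorated total = (45 / 15) × 16 = 48.00 (to 2 dp)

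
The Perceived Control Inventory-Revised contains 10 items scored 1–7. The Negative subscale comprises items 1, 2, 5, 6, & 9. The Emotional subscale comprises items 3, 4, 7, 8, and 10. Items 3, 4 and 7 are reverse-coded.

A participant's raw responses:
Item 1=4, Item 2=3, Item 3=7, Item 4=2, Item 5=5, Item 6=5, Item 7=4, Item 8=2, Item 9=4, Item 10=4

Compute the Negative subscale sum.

Negative items: 1, 2, 5, 6, 9.
  item 1: 4
  item 2: 3
  item 5: 5
  item 6: 5
  item 9: 4
Sum = 4 + 3 + 5 + 5 + 4 = 21

21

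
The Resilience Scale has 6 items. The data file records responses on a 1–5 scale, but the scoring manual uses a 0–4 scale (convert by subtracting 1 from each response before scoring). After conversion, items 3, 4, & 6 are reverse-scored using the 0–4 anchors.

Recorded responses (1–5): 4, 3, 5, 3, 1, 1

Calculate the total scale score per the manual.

Convert to 0–4: 3, 2, 4, 2, 0, 0
Reverse-coded (on a 0–4 scale, reversed = 4 − raw):
  item 3: 4 − 4 = 0
  item 4: 4 − 2 = 2
  item 6: 4 − 0 = 4
Scored: 3, 2, 0, 2, 0, 4
Total = 11

11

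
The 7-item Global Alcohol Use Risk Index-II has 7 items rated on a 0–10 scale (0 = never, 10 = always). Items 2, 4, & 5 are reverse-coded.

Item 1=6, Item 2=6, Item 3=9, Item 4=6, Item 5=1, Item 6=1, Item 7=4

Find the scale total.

37

Reverse-coded items use 10 − raw:
  item 2: 10 − 6 = 4
  item 4: 10 − 6 = 4
  item 5: 10 − 1 = 9
Scored responses: 6, 4, 9, 4, 9, 1, 4
Total = 6 + 4 + 9 + 4 + 9 + 1 + 4 = 37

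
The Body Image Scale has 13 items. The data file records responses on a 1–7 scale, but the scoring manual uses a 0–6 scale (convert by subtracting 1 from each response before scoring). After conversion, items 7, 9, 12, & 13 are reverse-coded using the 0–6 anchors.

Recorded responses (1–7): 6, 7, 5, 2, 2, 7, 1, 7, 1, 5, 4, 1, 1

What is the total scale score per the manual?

60

Convert to 0–6: 5, 6, 4, 1, 1, 6, 0, 6, 0, 4, 3, 0, 0
Reverse-coded (on a 0–6 scale, reversed = 6 − raw):
  item 7: 6 − 0 = 6
  item 9: 6 − 0 = 6
  item 12: 6 − 0 = 6
  item 13: 6 − 0 = 6
Scored: 5, 6, 4, 1, 1, 6, 6, 6, 6, 4, 3, 6, 6
Total = 60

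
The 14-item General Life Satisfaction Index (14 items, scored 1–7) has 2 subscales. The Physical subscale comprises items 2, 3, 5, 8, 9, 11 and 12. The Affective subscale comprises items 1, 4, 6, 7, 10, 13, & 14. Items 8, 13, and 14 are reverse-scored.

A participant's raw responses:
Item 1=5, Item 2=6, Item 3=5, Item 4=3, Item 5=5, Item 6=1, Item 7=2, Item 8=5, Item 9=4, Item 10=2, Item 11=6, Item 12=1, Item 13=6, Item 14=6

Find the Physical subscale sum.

30

Physical items: 2, 3, 5, 8, 9, 11, 12.
Of these, item 8 is reverse-scored; on a 1–7 scale, reversed = 8 − raw.
  item 2: 6
  item 3: 5
  item 5: 5
  item 8: 8 − 5 = 3
  item 9: 4
  item 11: 6
  item 12: 1
Sum = 6 + 5 + 5 + 3 + 4 + 6 + 1 = 30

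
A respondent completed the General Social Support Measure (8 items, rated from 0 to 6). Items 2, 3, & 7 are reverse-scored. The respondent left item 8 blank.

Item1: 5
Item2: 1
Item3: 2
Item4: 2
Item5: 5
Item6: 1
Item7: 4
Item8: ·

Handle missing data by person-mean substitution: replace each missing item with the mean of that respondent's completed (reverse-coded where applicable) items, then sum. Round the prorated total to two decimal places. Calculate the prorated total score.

Reverse-coded (on a 0–6 scale, reversed = 6 − raw):
  item 2: 6 − 1 = 5
  item 3: 6 − 2 = 4
  item 7: 6 − 4 = 2
Completed scored items (7 of 8): 5, 5, 4, 2, 5, 1, 2; sum = 24.
Person mean = 24 / 7 ≈ 3.4286
Prorated total = (24 / 7) × 8 = 27.43 (to 2 dp)

27.43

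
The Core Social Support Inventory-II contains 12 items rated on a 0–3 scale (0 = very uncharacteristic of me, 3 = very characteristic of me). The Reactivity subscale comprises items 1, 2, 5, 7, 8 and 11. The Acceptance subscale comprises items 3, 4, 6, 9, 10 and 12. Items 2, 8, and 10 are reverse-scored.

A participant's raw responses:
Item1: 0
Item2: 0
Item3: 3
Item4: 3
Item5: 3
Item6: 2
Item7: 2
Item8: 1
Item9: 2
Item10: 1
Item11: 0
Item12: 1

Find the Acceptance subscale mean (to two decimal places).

2.17

Acceptance items: 3, 4, 6, 9, 10, 12.
Of these, item 10 is reverse-scored; on a 0–3 scale, reversed = 3 − raw.
  item 3: 3
  item 4: 3
  item 6: 2
  item 9: 2
  item 10: 3 − 1 = 2
  item 12: 1
Sum = 3 + 3 + 2 + 2 + 2 + 1 = 13
Mean = 13 / 6 = 2.17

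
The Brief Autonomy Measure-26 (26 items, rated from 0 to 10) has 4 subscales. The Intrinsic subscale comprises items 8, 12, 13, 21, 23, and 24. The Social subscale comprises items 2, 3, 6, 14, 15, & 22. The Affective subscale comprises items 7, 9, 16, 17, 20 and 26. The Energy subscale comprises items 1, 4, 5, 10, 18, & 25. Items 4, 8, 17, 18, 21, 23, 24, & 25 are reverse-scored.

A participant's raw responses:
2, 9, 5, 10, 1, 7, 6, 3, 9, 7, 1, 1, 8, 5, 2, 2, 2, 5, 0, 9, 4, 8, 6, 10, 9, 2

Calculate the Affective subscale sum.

Affective items: 7, 9, 16, 17, 20, 26.
Of these, item 17 is reverse-scored; reverse-coded value = 10 − response.
  item 7: 6
  item 9: 9
  item 16: 2
  item 17: 10 − 2 = 8
  item 20: 9
  item 26: 2
Sum = 6 + 9 + 2 + 8 + 9 + 2 = 36

36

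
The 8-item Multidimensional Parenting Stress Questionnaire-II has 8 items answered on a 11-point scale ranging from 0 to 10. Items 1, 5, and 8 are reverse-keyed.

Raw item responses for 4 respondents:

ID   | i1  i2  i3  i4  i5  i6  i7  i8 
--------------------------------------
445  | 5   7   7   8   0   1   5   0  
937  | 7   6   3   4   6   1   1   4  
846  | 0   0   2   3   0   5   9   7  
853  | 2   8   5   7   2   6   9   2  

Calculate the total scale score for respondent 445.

53

Respondent 445 raw: 5, 7, 7, 8, 0, 1, 5, 0.
Reverse-coded (reverse-coded value = 10 − response):
  item 1: 10 − 5 = 5
  item 2: 7
  item 3: 7
  item 4: 8
  item 5: 10 − 0 = 10
  item 6: 1
  item 7: 5
  item 8: 10 − 0 = 10
Sum = 5 + 7 + 7 + 8 + 10 + 1 + 5 + 10 = 53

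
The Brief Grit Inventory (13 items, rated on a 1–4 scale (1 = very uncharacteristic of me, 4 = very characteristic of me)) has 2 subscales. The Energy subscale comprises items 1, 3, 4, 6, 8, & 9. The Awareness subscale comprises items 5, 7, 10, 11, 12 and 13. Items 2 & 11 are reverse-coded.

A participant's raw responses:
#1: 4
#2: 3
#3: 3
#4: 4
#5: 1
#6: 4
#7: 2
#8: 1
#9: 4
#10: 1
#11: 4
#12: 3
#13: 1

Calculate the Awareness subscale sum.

9

Awareness items: 5, 7, 10, 11, 12, 13.
Of these, item 11 is reverse-coded; reverse-coded value = 5 − response.
  item 5: 1
  item 7: 2
  item 10: 1
  item 11: 5 − 4 = 1
  item 12: 3
  item 13: 1
Sum = 1 + 2 + 1 + 1 + 3 + 1 = 9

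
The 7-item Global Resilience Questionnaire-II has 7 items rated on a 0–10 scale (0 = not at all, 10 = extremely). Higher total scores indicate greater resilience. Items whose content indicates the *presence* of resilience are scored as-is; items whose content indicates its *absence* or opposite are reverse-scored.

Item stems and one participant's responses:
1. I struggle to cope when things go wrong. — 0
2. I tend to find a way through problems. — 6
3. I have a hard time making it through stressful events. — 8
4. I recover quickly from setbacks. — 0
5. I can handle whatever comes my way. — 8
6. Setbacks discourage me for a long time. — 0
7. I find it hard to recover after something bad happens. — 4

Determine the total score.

42

Items 1, 3, 6, 7 describe the absence/opposite of resilience → reverse-score.
reversed = (0+10) − raw = 10 − raw.
  item 1: 10 − 0 = 10
  item 2: 6
  item 3: 10 − 8 = 2
  item 4: 0
  item 5: 8
  item 6: 10 − 0 = 10
  item 7: 10 − 4 = 6
Total = 10 + 6 + 2 + 0 + 8 + 10 + 6 = 42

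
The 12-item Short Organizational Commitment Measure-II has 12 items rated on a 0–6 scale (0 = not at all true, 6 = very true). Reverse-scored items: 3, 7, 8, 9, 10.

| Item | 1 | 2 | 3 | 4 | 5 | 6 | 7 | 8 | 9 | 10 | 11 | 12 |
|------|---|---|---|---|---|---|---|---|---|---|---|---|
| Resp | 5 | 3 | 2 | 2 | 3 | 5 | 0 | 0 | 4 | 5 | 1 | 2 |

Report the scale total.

Reversing items 3, 7, 8, 9, and 10 with 6 − raw:
Total = 5 + 3 + (6−2) + 2 + 3 + 5 + (6−0) + (6−0) + (6−4) + (6−5) + 1 + 2
      = 5 + 3 + 4 + 2 + 3 + 5 + 6 + 6 + 2 + 1 + 1 + 2 = 40

40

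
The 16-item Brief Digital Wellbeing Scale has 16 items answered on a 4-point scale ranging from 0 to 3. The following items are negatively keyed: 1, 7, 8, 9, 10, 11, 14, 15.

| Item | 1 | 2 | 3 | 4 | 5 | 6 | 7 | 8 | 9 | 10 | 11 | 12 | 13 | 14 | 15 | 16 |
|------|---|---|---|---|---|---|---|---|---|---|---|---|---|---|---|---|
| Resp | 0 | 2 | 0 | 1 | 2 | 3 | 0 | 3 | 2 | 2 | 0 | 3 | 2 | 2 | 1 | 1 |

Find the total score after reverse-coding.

Reverse-coded items (on a 0–3 scale, reversed = 3 − raw):
  item 1: 3 − 0 = 3
  item 7: 3 − 0 = 3
  item 8: 3 − 3 = 0
  item 9: 3 − 2 = 1
  item 10: 3 − 2 = 1
  item 11: 3 − 0 = 3
  item 14: 3 − 2 = 1
  item 15: 3 − 1 = 2
After reverse-coding: 3, 2, 0, 1, 2, 3, 3, 0, 1, 1, 3, 3, 2, 1, 2, 1
Total = 3 + 2 + 0 + 1 + 2 + 3 + 3 + 0 + 1 + 1 + 3 + 3 + 2 + 1 + 2 + 1 = 28

28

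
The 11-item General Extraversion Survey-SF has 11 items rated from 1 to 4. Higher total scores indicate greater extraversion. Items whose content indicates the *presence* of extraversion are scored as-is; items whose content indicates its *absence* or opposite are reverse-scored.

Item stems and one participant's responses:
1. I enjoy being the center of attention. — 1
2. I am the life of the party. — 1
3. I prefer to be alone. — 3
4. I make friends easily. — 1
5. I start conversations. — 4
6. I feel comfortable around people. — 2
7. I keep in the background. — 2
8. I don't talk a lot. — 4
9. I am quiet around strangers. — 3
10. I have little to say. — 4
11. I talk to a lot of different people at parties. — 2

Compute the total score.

20

Items 3, 7, 8, 9, 10 describe the absence/opposite of extraversion → reverse-score.
on a 1–4 scale, reversed = 5 − raw.
  item 1: 1
  item 2: 1
  item 3: 5 − 3 = 2
  item 4: 1
  item 5: 4
  item 6: 2
  item 7: 5 − 2 = 3
  item 8: 5 − 4 = 1
  item 9: 5 − 3 = 2
  item 10: 5 − 4 = 1
  item 11: 2
Total = 1 + 1 + 2 + 1 + 4 + 2 + 3 + 1 + 2 + 1 + 2 = 20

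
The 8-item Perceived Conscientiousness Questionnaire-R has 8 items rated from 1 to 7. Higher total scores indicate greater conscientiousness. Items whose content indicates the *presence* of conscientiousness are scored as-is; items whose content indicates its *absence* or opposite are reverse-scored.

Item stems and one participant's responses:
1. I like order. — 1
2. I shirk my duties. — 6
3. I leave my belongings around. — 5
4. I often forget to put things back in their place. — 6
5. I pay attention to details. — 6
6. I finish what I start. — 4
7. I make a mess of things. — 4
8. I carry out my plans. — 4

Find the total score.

26

Items 2, 3, 4, 7 describe the absence/opposite of conscientiousness → reverse-score.
reversed = (1+7) − raw = 8 − raw.
  item 1: 1
  item 2: 8 − 6 = 2
  item 3: 8 − 5 = 3
  item 4: 8 − 6 = 2
  item 5: 6
  item 6: 4
  item 7: 8 − 4 = 4
  item 8: 4
Total = 1 + 2 + 3 + 2 + 6 + 4 + 4 + 4 = 26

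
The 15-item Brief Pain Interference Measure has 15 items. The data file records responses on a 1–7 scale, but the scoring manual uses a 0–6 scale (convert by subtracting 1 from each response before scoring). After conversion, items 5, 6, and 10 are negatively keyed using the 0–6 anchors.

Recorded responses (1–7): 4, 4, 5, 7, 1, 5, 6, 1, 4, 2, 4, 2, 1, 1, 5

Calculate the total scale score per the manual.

Convert to 0–6: 3, 3, 4, 6, 0, 4, 5, 0, 3, 1, 3, 1, 0, 0, 4
Reverse-coded (reverse-coded value = 6 − response):
  item 5: 6 − 0 = 6
  item 6: 6 − 4 = 2
  item 10: 6 − 1 = 5
Scored: 3, 3, 4, 6, 6, 2, 5, 0, 3, 5, 3, 1, 0, 0, 4
Total = 45

45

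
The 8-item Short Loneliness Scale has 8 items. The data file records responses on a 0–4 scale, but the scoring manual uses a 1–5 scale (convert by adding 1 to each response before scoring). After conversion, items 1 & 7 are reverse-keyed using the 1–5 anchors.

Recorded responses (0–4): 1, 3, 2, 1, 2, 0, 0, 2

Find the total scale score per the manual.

Convert to 1–5: 2, 4, 3, 2, 3, 1, 1, 3
Reverse-coded (on a 1–5 scale, reversed = 6 − raw):
  item 1: 6 − 2 = 4
  item 7: 6 − 1 = 5
Scored: 4, 4, 3, 2, 3, 1, 5, 3
Total = 25

25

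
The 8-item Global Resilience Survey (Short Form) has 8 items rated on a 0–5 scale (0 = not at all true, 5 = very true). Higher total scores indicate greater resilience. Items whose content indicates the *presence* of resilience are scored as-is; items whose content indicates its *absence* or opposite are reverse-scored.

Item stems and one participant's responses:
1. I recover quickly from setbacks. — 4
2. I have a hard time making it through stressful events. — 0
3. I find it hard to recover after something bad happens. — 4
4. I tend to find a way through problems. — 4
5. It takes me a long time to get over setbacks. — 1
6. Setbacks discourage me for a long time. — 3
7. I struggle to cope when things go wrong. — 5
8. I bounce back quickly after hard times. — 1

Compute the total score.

Items 2, 3, 5, 6, 7 describe the absence/opposite of resilience → reverse-score.
reverse-coded value = 5 − response.
  item 1: 4
  item 2: 5 − 0 = 5
  item 3: 5 − 4 = 1
  item 4: 4
  item 5: 5 − 1 = 4
  item 6: 5 − 3 = 2
  item 7: 5 − 5 = 0
  item 8: 1
Total = 4 + 5 + 1 + 4 + 4 + 2 + 0 + 1 = 21

21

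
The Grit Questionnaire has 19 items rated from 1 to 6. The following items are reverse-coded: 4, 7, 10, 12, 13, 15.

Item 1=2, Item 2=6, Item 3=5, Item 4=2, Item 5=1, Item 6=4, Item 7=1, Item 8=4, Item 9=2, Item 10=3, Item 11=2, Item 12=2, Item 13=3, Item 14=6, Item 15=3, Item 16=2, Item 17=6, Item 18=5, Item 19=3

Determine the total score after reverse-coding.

Reverse-coded items use 7 − raw:
  item 4: 7 − 2 = 5
  item 7: 7 − 1 = 6
  item 10: 7 − 3 = 4
  item 12: 7 − 2 = 5
  item 13: 7 − 3 = 4
  item 15: 7 − 3 = 4
Scored items: 2, 6, 5, 5, 1, 4, 6, 4, 2, 4, 2, 5, 4, 6, 4, 2, 6, 5, 3
Total = 2 + 6 + 5 + 5 + 1 + 4 + 6 + 4 + 2 + 4 + 2 + 5 + 4 + 6 + 4 + 2 + 6 + 5 + 3 = 76

76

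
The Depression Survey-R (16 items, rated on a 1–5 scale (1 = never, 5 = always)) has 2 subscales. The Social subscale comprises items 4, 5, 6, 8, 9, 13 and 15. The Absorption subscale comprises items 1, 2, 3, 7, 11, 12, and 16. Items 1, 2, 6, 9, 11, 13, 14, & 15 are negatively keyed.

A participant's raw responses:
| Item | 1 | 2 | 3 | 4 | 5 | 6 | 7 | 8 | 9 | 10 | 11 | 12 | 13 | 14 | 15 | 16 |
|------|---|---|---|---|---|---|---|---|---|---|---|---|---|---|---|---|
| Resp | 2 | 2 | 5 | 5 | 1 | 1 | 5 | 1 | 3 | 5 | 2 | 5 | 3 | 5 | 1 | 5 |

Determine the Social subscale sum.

23

Social items: 4, 5, 6, 8, 9, 13, 15.
Of these, items 6, 9, 13 and 15 are negatively keyed; reversed = (1+5) − raw = 6 − raw.
  item 4: 5
  item 5: 1
  item 6: 6 − 1 = 5
  item 8: 1
  item 9: 6 − 3 = 3
  item 13: 6 − 3 = 3
  item 15: 6 − 1 = 5
Sum = 5 + 1 + 5 + 1 + 3 + 3 + 5 = 23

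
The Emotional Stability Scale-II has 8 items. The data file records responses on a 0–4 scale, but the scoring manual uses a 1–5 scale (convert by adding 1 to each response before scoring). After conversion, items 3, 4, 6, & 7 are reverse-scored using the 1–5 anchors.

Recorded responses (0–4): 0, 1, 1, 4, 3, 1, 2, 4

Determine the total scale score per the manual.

Convert to 1–5: 1, 2, 2, 5, 4, 2, 3, 5
Reverse-coded (reversed = (1+5) − raw = 6 − raw):
  item 3: 6 − 2 = 4
  item 4: 6 − 5 = 1
  item 6: 6 − 2 = 4
  item 7: 6 − 3 = 3
Scored: 1, 2, 4, 1, 4, 4, 3, 5
Total = 24

24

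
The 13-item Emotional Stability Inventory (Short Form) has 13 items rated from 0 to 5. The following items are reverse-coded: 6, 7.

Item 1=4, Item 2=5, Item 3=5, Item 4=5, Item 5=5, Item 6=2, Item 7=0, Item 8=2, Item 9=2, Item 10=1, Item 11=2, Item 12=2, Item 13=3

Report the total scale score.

44

Reversing items 6 & 7 with 5 − raw:
Total = 4 + 5 + 5 + 5 + 5 + (5−2) + (5−0) + 2 + 2 + 1 + 2 + 2 + 3
      = 4 + 5 + 5 + 5 + 5 + 3 + 5 + 2 + 2 + 1 + 2 + 2 + 3 = 44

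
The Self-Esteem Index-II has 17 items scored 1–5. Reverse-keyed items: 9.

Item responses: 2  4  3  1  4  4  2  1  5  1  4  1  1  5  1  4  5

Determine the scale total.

44

Raw sum = 48. Reverse-keyed items: 9; their raw sum = 5.
Each reversal replaces raw with 6 − raw, changing the total by 6 − 2·raw per item.
Total = 48 + 1·6 − 2·5 = 48 + 6 − 10 = 44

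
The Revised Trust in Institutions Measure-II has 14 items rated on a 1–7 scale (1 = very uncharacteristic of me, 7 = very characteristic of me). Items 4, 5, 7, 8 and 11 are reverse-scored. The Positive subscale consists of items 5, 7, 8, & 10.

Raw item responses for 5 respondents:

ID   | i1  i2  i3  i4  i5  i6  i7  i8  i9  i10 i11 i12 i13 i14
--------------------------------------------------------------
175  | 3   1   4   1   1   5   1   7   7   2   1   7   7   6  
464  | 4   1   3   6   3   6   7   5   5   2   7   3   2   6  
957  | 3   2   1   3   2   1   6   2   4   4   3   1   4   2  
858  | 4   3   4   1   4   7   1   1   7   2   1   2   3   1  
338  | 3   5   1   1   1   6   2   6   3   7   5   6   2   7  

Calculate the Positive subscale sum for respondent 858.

Respondent 858 raw: 4, 3, 4, 1, 4, 7, 1, 1, 7, 2, 1, 2, 3, 1.
Positive items: 5, 7, 8, 10.
Reverse-coded (reverse-coded value = 8 − response):
  item 5: 8 − 4 = 4
  item 7: 8 − 1 = 7
  item 8: 8 − 1 = 7
  item 10: 2
Sum = 4 + 7 + 7 + 2 = 20

20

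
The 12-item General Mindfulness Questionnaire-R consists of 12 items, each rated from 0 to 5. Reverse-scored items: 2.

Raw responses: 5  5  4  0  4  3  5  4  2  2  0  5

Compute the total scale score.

34

Reversing item 2 with 5 − raw:
Total = 5 + (5−5) + 4 + 0 + 4 + 3 + 5 + 4 + 2 + 2 + 0 + 5
      = 5 + 0 + 4 + 0 + 4 + 3 + 5 + 4 + 2 + 2 + 0 + 5 = 34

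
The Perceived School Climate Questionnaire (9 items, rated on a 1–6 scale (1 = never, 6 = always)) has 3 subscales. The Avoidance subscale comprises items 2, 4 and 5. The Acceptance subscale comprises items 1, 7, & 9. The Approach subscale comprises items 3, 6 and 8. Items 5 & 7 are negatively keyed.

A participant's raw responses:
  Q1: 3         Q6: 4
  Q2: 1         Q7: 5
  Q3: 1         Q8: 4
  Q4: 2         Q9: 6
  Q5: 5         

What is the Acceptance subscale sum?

11

Acceptance items: 1, 7, 9.
Of these, item 7 is negatively keyed; reversed = (1+6) − raw = 7 − raw.
  item 1: 3
  item 7: 7 − 5 = 2
  item 9: 6
Sum = 3 + 2 + 6 = 11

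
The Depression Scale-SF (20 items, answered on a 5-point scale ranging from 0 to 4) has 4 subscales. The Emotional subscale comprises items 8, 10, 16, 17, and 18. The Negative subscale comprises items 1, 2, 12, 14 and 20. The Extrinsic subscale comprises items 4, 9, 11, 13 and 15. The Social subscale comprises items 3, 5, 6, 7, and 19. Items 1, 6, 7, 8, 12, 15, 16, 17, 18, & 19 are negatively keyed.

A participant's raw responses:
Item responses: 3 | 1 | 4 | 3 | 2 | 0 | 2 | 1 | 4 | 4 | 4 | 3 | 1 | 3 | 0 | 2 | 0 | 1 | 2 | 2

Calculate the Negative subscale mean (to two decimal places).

Negative items: 1, 2, 12, 14, 20.
Of these, items 1 & 12 are negatively keyed; reversed = (0+4) − raw = 4 − raw.
  item 1: 4 − 3 = 1
  item 2: 1
  item 12: 4 − 3 = 1
  item 14: 3
  item 20: 2
Sum = 1 + 1 + 1 + 3 + 2 = 8
Mean = 8 / 5 = 1.60

1.60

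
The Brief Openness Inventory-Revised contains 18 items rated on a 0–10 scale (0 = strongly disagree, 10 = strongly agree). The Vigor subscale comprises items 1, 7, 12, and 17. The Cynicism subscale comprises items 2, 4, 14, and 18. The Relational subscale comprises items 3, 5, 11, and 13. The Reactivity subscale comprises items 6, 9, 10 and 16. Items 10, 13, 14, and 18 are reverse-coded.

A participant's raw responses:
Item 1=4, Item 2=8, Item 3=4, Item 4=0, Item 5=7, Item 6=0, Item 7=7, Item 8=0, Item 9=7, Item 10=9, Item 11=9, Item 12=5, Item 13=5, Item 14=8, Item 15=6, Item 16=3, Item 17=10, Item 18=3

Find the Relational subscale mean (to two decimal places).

Relational items: 3, 5, 11, 13.
Of these, item 13 is reverse-coded; reverse-coded value = 10 − response.
  item 3: 4
  item 5: 7
  item 11: 9
  item 13: 10 − 5 = 5
Sum = 4 + 7 + 9 + 5 = 25
Mean = 25 / 4 = 6.25

6.25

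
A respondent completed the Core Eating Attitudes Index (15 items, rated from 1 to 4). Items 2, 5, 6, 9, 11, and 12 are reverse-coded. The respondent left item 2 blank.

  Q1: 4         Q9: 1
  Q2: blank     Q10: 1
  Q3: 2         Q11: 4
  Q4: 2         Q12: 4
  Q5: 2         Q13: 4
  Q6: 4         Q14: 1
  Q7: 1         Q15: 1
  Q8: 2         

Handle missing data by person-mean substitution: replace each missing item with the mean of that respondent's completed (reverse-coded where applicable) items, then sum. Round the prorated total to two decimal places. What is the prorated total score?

Reverse-coded (reversed = (1+4) − raw = 5 − raw):
  item 5: 5 − 2 = 3
  item 6: 5 − 4 = 1
  item 9: 5 − 1 = 4
  item 11: 5 − 4 = 1
  item 12: 5 − 4 = 1
Completed scored items (14 of 15): 4, 2, 2, 3, 1, 1, 2, 4, 1, 1, 1, 4, 1, 1; sum = 28.
Person mean = 28 / 14 ≈ 2.0000
Prorated total = (28 / 14) × 15 = 30.00 (to 2 dp)

30.00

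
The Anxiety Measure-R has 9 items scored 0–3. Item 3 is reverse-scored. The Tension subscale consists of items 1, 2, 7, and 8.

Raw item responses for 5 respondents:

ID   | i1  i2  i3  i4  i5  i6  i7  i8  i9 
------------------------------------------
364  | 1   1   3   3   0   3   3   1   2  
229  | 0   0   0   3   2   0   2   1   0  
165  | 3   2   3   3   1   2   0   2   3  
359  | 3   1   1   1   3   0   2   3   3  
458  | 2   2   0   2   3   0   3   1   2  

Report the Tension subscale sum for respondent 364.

6

Respondent 364 raw: 1, 1, 3, 3, 0, 3, 3, 1, 2.
Tension items: 1, 2, 7, 8.
Reverse-coded (reverse-coded value = 3 − response):
  item 1: 1
  item 2: 1
  item 7: 3
  item 8: 1
Sum = 1 + 1 + 3 + 1 = 6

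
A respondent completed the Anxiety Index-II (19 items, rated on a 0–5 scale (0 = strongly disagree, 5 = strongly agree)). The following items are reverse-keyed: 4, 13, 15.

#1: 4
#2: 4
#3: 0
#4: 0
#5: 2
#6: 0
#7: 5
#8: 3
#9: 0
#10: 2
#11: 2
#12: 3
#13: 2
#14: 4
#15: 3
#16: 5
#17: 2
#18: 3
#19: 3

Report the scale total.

52

Raw sum = 47. Reverse-keyed items: 4, 13, 15; their raw sum = 5.
Each reversal replaces raw with 5 − raw, changing the total by 5 − 2·raw per item.
Total = 47 + 3·5 − 2·5 = 47 + 15 − 10 = 52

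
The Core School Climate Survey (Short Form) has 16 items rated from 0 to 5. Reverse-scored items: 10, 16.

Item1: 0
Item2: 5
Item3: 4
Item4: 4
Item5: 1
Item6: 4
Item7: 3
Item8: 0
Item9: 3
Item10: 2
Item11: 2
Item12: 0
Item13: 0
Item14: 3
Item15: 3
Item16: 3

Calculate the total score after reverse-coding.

37

Raw sum = 37. Reverse-scored items: 10, 16; their raw sum = 5.
Each reversal replaces raw with 5 − raw, changing the total by 5 − 2·raw per item.
Total = 37 + 2·5 − 2·5 = 37 + 10 − 10 = 37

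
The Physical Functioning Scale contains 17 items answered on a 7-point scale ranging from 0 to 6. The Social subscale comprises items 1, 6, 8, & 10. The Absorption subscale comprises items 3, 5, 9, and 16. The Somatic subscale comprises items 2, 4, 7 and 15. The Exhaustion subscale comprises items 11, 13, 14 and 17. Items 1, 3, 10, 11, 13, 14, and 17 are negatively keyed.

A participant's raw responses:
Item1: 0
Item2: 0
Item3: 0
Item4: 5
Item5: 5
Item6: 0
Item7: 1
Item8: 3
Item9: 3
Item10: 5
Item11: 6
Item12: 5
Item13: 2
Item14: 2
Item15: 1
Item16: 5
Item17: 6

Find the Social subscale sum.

Social items: 1, 6, 8, 10.
Of these, items 1 & 10 are negatively keyed; on a 0–6 scale, reversed = 6 − raw.
  item 1: 6 − 0 = 6
  item 6: 0
  item 8: 3
  item 10: 6 − 5 = 1
Sum = 6 + 0 + 3 + 1 = 10

10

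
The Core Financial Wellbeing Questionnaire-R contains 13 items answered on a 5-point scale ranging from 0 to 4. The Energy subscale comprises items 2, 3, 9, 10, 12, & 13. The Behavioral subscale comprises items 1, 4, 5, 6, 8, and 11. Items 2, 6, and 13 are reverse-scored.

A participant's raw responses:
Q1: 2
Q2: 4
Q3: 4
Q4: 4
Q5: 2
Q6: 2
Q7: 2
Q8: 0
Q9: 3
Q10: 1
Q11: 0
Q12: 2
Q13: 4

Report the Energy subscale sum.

Energy items: 2, 3, 9, 10, 12, 13.
Of these, items 2 and 13 are reverse-scored; on a 0–4 scale, reversed = 4 − raw.
  item 2: 4 − 4 = 0
  item 3: 4
  item 9: 3
  item 10: 1
  item 12: 2
  item 13: 4 − 4 = 0
Sum = 0 + 4 + 3 + 1 + 2 + 0 = 10

10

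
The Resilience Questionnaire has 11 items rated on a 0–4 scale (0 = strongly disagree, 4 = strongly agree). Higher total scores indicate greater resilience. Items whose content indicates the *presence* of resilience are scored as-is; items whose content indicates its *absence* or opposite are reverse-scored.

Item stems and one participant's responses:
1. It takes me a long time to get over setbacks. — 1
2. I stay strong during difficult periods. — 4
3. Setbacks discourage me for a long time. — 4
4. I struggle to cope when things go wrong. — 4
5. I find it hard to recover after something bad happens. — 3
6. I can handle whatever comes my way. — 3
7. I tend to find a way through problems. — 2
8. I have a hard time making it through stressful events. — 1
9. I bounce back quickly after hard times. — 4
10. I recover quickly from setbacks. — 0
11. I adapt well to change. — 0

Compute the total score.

20

Items 1, 3, 4, 5, 8 describe the absence/opposite of resilience → reverse-score.
reversed = (0+4) − raw = 4 − raw.
  item 1: 4 − 1 = 3
  item 2: 4
  item 3: 4 − 4 = 0
  item 4: 4 − 4 = 0
  item 5: 4 − 3 = 1
  item 6: 3
  item 7: 2
  item 8: 4 − 1 = 3
  item 9: 4
  item 10: 0
  item 11: 0
Total = 3 + 4 + 0 + 0 + 1 + 3 + 2 + 3 + 4 + 0 + 0 = 20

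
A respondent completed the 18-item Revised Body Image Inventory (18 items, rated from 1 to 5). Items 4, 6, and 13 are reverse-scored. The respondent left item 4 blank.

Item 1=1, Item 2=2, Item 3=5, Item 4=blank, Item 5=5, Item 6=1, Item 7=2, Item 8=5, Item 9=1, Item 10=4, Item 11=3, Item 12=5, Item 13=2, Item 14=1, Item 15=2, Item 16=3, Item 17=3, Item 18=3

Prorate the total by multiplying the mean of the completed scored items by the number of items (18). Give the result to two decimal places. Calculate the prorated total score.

57.18

Reverse-coded (reverse-coded value = 6 − response):
  item 6: 6 − 1 = 5
  item 13: 6 − 2 = 4
Completed scored items (17 of 18): 1, 2, 5, 5, 5, 2, 5, 1, 4, 3, 5, 4, 1, 2, 3, 3, 3; sum = 54.
Person mean = 54 / 17 ≈ 3.1765
Prorated total = (54 / 17) × 18 = 57.18 (to 2 dp)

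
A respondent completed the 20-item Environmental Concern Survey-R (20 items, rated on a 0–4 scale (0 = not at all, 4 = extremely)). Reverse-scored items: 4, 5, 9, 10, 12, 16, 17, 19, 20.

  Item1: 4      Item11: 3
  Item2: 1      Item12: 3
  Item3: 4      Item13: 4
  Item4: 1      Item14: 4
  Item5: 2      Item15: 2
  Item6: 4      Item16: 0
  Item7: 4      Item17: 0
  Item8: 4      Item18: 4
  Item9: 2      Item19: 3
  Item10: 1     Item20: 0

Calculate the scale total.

Reverse-scored items use 4 − raw:
  item 4: 4 − 1 = 3
  item 5: 4 − 2 = 2
  item 9: 4 − 2 = 2
  item 10: 4 − 1 = 3
  item 12: 4 − 3 = 1
  item 16: 4 − 0 = 4
  item 17: 4 − 0 = 4
  item 19: 4 − 3 = 1
  item 20: 4 − 0 = 4
After reverse-coding: 4, 1, 4, 3, 2, 4, 4, 4, 2, 3, 3, 1, 4, 4, 2, 4, 4, 4, 1, 4
Total = 4 + 1 + 4 + 3 + 2 + 4 + 4 + 4 + 2 + 3 + 3 + 1 + 4 + 4 + 2 + 4 + 4 + 4 + 1 + 4 = 62

62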